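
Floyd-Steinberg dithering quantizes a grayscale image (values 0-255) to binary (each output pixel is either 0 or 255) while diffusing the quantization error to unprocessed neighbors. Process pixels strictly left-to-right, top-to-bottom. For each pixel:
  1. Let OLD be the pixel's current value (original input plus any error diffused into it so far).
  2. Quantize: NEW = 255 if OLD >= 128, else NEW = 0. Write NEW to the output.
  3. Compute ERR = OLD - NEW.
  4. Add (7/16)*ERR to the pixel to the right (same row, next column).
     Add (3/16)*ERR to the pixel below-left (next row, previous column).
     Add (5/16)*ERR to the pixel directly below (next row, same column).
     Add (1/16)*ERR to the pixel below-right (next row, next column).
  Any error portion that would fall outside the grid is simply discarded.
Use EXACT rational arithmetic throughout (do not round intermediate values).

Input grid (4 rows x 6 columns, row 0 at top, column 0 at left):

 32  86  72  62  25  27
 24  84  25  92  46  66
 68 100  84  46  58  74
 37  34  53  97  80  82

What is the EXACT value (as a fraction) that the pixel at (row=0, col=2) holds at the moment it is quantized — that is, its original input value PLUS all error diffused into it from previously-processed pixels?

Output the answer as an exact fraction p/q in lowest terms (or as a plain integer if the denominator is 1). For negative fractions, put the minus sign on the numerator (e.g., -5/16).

(0,0): OLD=32 → NEW=0, ERR=32
(0,1): OLD=100 → NEW=0, ERR=100
(0,2): OLD=463/4 → NEW=0, ERR=463/4
Target (0,2): original=72, with diffused error = 463/4

Answer: 463/4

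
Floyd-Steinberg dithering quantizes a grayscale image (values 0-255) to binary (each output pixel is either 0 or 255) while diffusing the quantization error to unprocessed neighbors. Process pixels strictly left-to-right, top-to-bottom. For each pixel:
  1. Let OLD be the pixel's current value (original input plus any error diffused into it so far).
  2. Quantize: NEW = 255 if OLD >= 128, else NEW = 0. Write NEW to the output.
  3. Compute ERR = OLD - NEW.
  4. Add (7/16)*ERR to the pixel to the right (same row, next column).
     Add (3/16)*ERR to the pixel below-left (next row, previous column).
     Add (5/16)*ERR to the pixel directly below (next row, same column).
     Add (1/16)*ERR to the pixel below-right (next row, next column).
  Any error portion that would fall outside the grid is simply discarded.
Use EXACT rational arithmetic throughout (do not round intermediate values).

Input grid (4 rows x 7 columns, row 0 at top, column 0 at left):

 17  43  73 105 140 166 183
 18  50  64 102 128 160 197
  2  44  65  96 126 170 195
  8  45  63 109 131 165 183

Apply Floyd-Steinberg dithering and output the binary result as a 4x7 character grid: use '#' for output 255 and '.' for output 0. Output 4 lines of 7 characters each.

(0,0): OLD=17 → NEW=0, ERR=17
(0,1): OLD=807/16 → NEW=0, ERR=807/16
(0,2): OLD=24337/256 → NEW=0, ERR=24337/256
(0,3): OLD=600439/4096 → NEW=255, ERR=-444041/4096
(0,4): OLD=6066753/65536 → NEW=0, ERR=6066753/65536
(0,5): OLD=216530887/1048576 → NEW=255, ERR=-50855993/1048576
(0,6): OLD=2714238577/16777216 → NEW=255, ERR=-1563951503/16777216
(1,0): OLD=8389/256 → NEW=0, ERR=8389/256
(1,1): OLD=202723/2048 → NEW=0, ERR=202723/2048
(1,2): OLD=7853855/65536 → NEW=0, ERR=7853855/65536
(1,3): OLD=37709747/262144 → NEW=255, ERR=-29136973/262144
(1,4): OLD=1550746169/16777216 → NEW=0, ERR=1550746169/16777216
(1,5): OLD=23298825481/134217728 → NEW=255, ERR=-10926695159/134217728
(1,6): OLD=277499785319/2147483648 → NEW=255, ERR=-270108544921/2147483648
(2,0): OLD=1009265/32768 → NEW=0, ERR=1009265/32768
(2,1): OLD=118411883/1048576 → NEW=0, ERR=118411883/1048576
(2,2): OLD=2301861121/16777216 → NEW=255, ERR=-1976328959/16777216
(2,3): OLD=4637247545/134217728 → NEW=0, ERR=4637247545/134217728
(2,4): OLD=158687651785/1073741824 → NEW=255, ERR=-115116513335/1073741824
(2,5): OLD=2743558598019/34359738368 → NEW=0, ERR=2743558598019/34359738368
(2,6): OLD=102001376339909/549755813888 → NEW=255, ERR=-38186356201531/549755813888
(3,0): OLD=650935777/16777216 → NEW=0, ERR=650935777/16777216
(3,1): OLD=10348426701/134217728 → NEW=0, ERR=10348426701/134217728
(3,2): OLD=78872881015/1073741824 → NEW=0, ERR=78872881015/1073741824
(3,3): OLD=534592804145/4294967296 → NEW=0, ERR=534592804145/4294967296
(3,4): OLD=92954377683425/549755813888 → NEW=255, ERR=-47233354858015/549755813888
(3,5): OLD=583353914533811/4398046511104 → NEW=255, ERR=-538147945797709/4398046511104
(3,6): OLD=7934165816413741/70368744177664 → NEW=0, ERR=7934165816413741/70368744177664
Row 0: ...#.##
Row 1: ...#.##
Row 2: ..#.#.#
Row 3: ....##.

Answer: ...#.##
...#.##
..#.#.#
....##.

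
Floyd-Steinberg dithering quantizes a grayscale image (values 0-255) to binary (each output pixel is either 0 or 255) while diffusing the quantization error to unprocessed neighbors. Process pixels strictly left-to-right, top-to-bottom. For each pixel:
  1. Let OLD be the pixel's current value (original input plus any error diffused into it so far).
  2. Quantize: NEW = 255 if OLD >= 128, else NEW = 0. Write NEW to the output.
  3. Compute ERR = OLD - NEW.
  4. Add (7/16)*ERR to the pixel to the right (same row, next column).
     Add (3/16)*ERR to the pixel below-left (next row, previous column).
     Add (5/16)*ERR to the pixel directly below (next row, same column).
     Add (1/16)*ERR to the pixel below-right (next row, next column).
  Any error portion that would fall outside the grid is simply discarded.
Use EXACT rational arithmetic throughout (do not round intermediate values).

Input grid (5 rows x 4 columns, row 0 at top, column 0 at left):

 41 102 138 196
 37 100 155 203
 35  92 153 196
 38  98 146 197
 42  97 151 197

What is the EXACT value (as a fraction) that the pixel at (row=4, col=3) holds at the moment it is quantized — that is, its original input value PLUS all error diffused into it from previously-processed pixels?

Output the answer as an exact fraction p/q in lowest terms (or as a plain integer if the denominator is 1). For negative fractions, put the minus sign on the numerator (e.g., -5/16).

(0,0): OLD=41 → NEW=0, ERR=41
(0,1): OLD=1919/16 → NEW=0, ERR=1919/16
(0,2): OLD=48761/256 → NEW=255, ERR=-16519/256
(0,3): OLD=687183/4096 → NEW=255, ERR=-357297/4096
(1,0): OLD=18509/256 → NEW=0, ERR=18509/256
(1,1): OLD=326811/2048 → NEW=255, ERR=-195429/2048
(1,2): OLD=5519927/65536 → NEW=0, ERR=5519927/65536
(1,3): OLD=218687793/1048576 → NEW=255, ERR=-48699087/1048576
(2,0): OLD=1300953/32768 → NEW=0, ERR=1300953/32768
(2,1): OLD=104711779/1048576 → NEW=0, ERR=104711779/1048576
(2,2): OLD=436916719/2097152 → NEW=255, ERR=-97857041/2097152
(2,3): OLD=5581316179/33554432 → NEW=255, ERR=-2975063981/33554432
(3,0): OLD=1159822025/16777216 → NEW=0, ERR=1159822025/16777216
(3,1): OLD=41119890135/268435456 → NEW=255, ERR=-27331151145/268435456
(3,2): OLD=328523340841/4294967296 → NEW=0, ERR=328523340841/4294967296
(3,3): OLD=13732948135071/68719476736 → NEW=255, ERR=-3790518432609/68719476736
(4,0): OLD=191180934997/4294967296 → NEW=0, ERR=191180934997/4294967296
(4,1): OLD=3550024078847/34359738368 → NEW=0, ERR=3550024078847/34359738368
(4,2): OLD=223640130174367/1099511627776 → NEW=255, ERR=-56735334908513/1099511627776
(4,3): OLD=2849373807036937/17592186044416 → NEW=255, ERR=-1636633634289143/17592186044416
Target (4,3): original=197, with diffused error = 2849373807036937/17592186044416

Answer: 2849373807036937/17592186044416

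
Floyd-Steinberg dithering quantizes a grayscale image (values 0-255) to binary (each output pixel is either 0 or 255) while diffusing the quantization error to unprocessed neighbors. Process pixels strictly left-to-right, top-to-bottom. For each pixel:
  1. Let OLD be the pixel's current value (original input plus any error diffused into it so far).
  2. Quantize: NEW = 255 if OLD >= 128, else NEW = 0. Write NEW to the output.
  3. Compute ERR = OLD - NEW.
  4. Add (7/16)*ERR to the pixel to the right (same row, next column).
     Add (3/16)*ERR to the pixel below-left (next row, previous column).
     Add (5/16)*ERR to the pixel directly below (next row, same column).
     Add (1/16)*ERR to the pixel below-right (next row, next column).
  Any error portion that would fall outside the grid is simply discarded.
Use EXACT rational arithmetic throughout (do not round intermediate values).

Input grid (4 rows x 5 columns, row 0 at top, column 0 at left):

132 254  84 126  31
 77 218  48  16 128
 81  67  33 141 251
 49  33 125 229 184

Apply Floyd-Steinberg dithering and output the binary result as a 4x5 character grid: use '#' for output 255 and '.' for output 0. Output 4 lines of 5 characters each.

Answer: ##.#.
.#...
...##
..###

Derivation:
(0,0): OLD=132 → NEW=255, ERR=-123
(0,1): OLD=3203/16 → NEW=255, ERR=-877/16
(0,2): OLD=15365/256 → NEW=0, ERR=15365/256
(0,3): OLD=623651/4096 → NEW=255, ERR=-420829/4096
(0,4): OLD=-914187/65536 → NEW=0, ERR=-914187/65536
(1,0): OLD=7241/256 → NEW=0, ERR=7241/256
(1,1): OLD=444031/2048 → NEW=255, ERR=-78209/2048
(1,2): OLD=1793003/65536 → NEW=0, ERR=1793003/65536
(1,3): OLD=-786801/262144 → NEW=0, ERR=-786801/262144
(1,4): OLD=486146509/4194304 → NEW=0, ERR=486146509/4194304
(2,0): OLD=2709221/32768 → NEW=0, ERR=2709221/32768
(2,1): OLD=102902951/1048576 → NEW=0, ERR=102902951/1048576
(2,2): OLD=1367924405/16777216 → NEW=0, ERR=1367924405/16777216
(2,3): OLD=53465860687/268435456 → NEW=255, ERR=-14985180593/268435456
(2,4): OLD=1127901725801/4294967296 → NEW=255, ERR=32685065321/4294967296
(3,0): OLD=1564267797/16777216 → NEW=0, ERR=1564267797/16777216
(3,1): OLD=16765687537/134217728 → NEW=0, ERR=16765687537/134217728
(3,2): OLD=862412103595/4294967296 → NEW=255, ERR=-232804556885/4294967296
(3,3): OLD=1669569708819/8589934592 → NEW=255, ERR=-520863612141/8589934592
(3,4): OLD=21490047028095/137438953472 → NEW=255, ERR=-13556886107265/137438953472
Row 0: ##.#.
Row 1: .#...
Row 2: ...##
Row 3: ..###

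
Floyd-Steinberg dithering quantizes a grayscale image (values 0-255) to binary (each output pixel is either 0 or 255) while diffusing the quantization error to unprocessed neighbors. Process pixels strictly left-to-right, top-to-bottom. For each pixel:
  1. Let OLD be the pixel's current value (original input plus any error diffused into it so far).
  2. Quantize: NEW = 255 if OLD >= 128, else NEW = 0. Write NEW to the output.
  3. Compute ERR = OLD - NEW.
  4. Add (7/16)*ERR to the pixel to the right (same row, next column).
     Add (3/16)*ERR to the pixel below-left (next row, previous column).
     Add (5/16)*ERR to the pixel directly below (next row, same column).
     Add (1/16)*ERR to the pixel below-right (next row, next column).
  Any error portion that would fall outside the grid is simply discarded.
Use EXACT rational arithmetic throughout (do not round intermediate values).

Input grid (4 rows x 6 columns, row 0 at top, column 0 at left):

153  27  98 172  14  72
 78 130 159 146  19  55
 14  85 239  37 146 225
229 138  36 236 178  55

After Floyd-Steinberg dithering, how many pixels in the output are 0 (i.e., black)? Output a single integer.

Answer: 13

Derivation:
(0,0): OLD=153 → NEW=255, ERR=-102
(0,1): OLD=-141/8 → NEW=0, ERR=-141/8
(0,2): OLD=11557/128 → NEW=0, ERR=11557/128
(0,3): OLD=433155/2048 → NEW=255, ERR=-89085/2048
(0,4): OLD=-164843/32768 → NEW=0, ERR=-164843/32768
(0,5): OLD=36594835/524288 → NEW=0, ERR=36594835/524288
(1,0): OLD=5481/128 → NEW=0, ERR=5481/128
(1,1): OLD=157471/1024 → NEW=255, ERR=-103649/1024
(1,2): OLD=4380235/32768 → NEW=255, ERR=-3975605/32768
(1,3): OLD=11013519/131072 → NEW=0, ERR=11013519/131072
(1,4): OLD=541553389/8388608 → NEW=0, ERR=541553389/8388608
(1,5): OLD=14058235755/134217728 → NEW=0, ERR=14058235755/134217728
(2,0): OLD=137669/16384 → NEW=0, ERR=137669/16384
(2,1): OLD=19384327/524288 → NEW=0, ERR=19384327/524288
(2,2): OLD=1901613141/8388608 → NEW=255, ERR=-237481899/8388608
(2,3): OLD=3717457005/67108864 → NEW=0, ERR=3717457005/67108864
(2,4): OLD=462353832519/2147483648 → NEW=255, ERR=-85254497721/2147483648
(2,5): OLD=8397456176737/34359738368 → NEW=255, ERR=-364277107103/34359738368
(3,0): OLD=2001171253/8388608 → NEW=255, ERR=-137923787/8388608
(3,1): OLD=9232683473/67108864 → NEW=255, ERR=-7880076847/67108864
(3,2): OLD=-6185771677/536870912 → NEW=0, ERR=-6185771677/536870912
(3,3): OLD=8213930909385/34359738368 → NEW=255, ERR=-547802374455/34359738368
(3,4): OLD=44006032549225/274877906944 → NEW=255, ERR=-26087833721495/274877906944
(3,5): OLD=33794062067847/4398046511104 → NEW=0, ERR=33794062067847/4398046511104
Output grid:
  Row 0: #..#..  (4 black, running=4)
  Row 1: .##...  (4 black, running=8)
  Row 2: ..#.##  (3 black, running=11)
  Row 3: ##.##.  (2 black, running=13)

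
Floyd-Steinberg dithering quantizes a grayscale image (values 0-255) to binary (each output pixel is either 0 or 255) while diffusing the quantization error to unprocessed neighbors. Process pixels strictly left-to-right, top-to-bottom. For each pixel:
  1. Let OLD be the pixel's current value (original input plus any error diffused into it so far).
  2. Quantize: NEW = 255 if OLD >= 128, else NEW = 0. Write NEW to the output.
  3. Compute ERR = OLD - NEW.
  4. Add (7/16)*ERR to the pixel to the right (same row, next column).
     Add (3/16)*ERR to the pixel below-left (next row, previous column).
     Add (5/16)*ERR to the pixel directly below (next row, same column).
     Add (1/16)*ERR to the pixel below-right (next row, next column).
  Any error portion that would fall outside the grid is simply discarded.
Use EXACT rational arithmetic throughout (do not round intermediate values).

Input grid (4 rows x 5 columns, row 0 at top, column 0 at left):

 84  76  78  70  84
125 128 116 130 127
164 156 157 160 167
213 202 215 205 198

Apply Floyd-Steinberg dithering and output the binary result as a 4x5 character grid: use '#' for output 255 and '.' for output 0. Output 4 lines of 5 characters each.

(0,0): OLD=84 → NEW=0, ERR=84
(0,1): OLD=451/4 → NEW=0, ERR=451/4
(0,2): OLD=8149/64 → NEW=0, ERR=8149/64
(0,3): OLD=128723/1024 → NEW=0, ERR=128723/1024
(0,4): OLD=2277317/16384 → NEW=255, ERR=-1900603/16384
(1,0): OLD=11033/64 → NEW=255, ERR=-5287/64
(1,1): OLD=79983/512 → NEW=255, ERR=-50577/512
(1,2): OLD=2346011/16384 → NEW=255, ERR=-1831909/16384
(1,3): OLD=6984383/65536 → NEW=0, ERR=6984383/65536
(1,4): OLD=152286045/1048576 → NEW=255, ERR=-115100835/1048576
(2,0): OLD=980277/8192 → NEW=0, ERR=980277/8192
(2,1): OLD=39676823/262144 → NEW=255, ERR=-27169897/262144
(2,2): OLD=379680901/4194304 → NEW=0, ERR=379680901/4194304
(2,3): OLD=13780008383/67108864 → NEW=255, ERR=-3332751937/67108864
(2,4): OLD=126305362041/1073741824 → NEW=0, ERR=126305362041/1073741824
(3,0): OLD=968721381/4194304 → NEW=255, ERR=-100826139/4194304
(3,1): OLD=6158780161/33554432 → NEW=255, ERR=-2397599999/33554432
(3,2): OLD=210708814811/1073741824 → NEW=255, ERR=-63095350309/1073741824
(3,3): OLD=411212496547/2147483648 → NEW=255, ERR=-136395833693/2147483648
(3,4): OLD=7004862919439/34359738368 → NEW=255, ERR=-1756870364401/34359738368
Row 0: ....#
Row 1: ###.#
Row 2: .#.#.
Row 3: #####

Answer: ....#
###.#
.#.#.
#####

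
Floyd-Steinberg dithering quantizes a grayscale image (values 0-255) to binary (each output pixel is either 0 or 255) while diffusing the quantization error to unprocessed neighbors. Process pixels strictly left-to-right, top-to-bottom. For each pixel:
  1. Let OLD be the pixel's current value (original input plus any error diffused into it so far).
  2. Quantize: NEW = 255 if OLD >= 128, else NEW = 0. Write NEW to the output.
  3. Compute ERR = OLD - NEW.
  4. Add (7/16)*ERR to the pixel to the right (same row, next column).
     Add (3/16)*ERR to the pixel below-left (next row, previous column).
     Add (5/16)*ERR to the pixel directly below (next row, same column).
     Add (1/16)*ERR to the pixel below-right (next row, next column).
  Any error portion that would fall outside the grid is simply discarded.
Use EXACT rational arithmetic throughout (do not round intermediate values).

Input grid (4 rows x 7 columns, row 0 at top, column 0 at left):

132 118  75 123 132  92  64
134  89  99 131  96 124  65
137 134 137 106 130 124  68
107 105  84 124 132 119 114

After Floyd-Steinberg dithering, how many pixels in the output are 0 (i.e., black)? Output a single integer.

Answer: 16

Derivation:
(0,0): OLD=132 → NEW=255, ERR=-123
(0,1): OLD=1027/16 → NEW=0, ERR=1027/16
(0,2): OLD=26389/256 → NEW=0, ERR=26389/256
(0,3): OLD=688531/4096 → NEW=255, ERR=-355949/4096
(0,4): OLD=6159109/65536 → NEW=0, ERR=6159109/65536
(0,5): OLD=139582755/1048576 → NEW=255, ERR=-127804125/1048576
(0,6): OLD=179112949/16777216 → NEW=0, ERR=179112949/16777216
(1,0): OLD=27545/256 → NEW=0, ERR=27545/256
(1,1): OLD=343599/2048 → NEW=255, ERR=-178641/2048
(1,2): OLD=5293275/65536 → NEW=0, ERR=5293275/65536
(1,3): OLD=42793343/262144 → NEW=255, ERR=-24053377/262144
(1,4): OLD=955311581/16777216 → NEW=0, ERR=955311581/16777216
(1,5): OLD=15931459181/134217728 → NEW=0, ERR=15931459181/134217728
(1,6): OLD=241912241347/2147483648 → NEW=0, ERR=241912241347/2147483648
(2,0): OLD=5055093/32768 → NEW=255, ERR=-3300747/32768
(2,1): OLD=88647511/1048576 → NEW=0, ERR=88647511/1048576
(2,2): OLD=2962368453/16777216 → NEW=255, ERR=-1315821627/16777216
(2,3): OLD=7883669725/134217728 → NEW=0, ERR=7883669725/134217728
(2,4): OLD=204025037037/1073741824 → NEW=255, ERR=-69779128083/1073741824
(2,5): OLD=5406233105359/34359738368 → NEW=255, ERR=-3355500178481/34359738368
(2,6): OLD=37326326953113/549755813888 → NEW=0, ERR=37326326953113/549755813888
(3,0): OLD=1532985125/16777216 → NEW=0, ERR=1532985125/16777216
(3,1): OLD=20185486145/134217728 → NEW=255, ERR=-14040034495/134217728
(3,2): OLD=32236705235/1073741824 → NEW=0, ERR=32236705235/1073741824
(3,3): OLD=594439384021/4294967296 → NEW=255, ERR=-500777276459/4294967296
(3,4): OLD=25311298372389/549755813888 → NEW=0, ERR=25311298372389/549755813888
(3,5): OLD=515863105625919/4398046511104 → NEW=0, ERR=515863105625919/4398046511104
(3,6): OLD=12696627630914081/70368744177664 → NEW=255, ERR=-5247402134390239/70368744177664
Output grid:
  Row 0: #..#.#.  (4 black, running=4)
  Row 1: .#.#...  (5 black, running=9)
  Row 2: #.#.##.  (3 black, running=12)
  Row 3: .#.#..#  (4 black, running=16)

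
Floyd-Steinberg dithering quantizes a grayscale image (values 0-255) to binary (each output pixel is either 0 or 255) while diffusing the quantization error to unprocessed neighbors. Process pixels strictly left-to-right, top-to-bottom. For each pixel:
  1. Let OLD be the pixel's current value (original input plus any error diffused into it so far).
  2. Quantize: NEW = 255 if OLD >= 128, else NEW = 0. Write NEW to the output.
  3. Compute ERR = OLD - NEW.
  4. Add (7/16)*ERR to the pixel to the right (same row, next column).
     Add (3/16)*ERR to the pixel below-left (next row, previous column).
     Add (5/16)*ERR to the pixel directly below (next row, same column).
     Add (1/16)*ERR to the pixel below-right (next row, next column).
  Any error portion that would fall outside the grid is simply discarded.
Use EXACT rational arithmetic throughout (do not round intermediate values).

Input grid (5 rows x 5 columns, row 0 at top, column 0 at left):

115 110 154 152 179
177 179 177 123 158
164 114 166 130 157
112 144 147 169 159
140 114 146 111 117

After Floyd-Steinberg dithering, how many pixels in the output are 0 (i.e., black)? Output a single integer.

Answer: 11

Derivation:
(0,0): OLD=115 → NEW=0, ERR=115
(0,1): OLD=2565/16 → NEW=255, ERR=-1515/16
(0,2): OLD=28819/256 → NEW=0, ERR=28819/256
(0,3): OLD=824325/4096 → NEW=255, ERR=-220155/4096
(0,4): OLD=10189859/65536 → NEW=255, ERR=-6521821/65536
(1,0): OLD=49967/256 → NEW=255, ERR=-15313/256
(1,1): OLD=310345/2048 → NEW=255, ERR=-211895/2048
(1,2): OLD=9890557/65536 → NEW=255, ERR=-6821123/65536
(1,3): OLD=12856697/262144 → NEW=0, ERR=12856697/262144
(1,4): OLD=608170571/4194304 → NEW=255, ERR=-461376949/4194304
(2,0): OLD=4125747/32768 → NEW=0, ERR=4125747/32768
(2,1): OLD=119011425/1048576 → NEW=0, ERR=119011425/1048576
(2,2): OLD=3118198115/16777216 → NEW=255, ERR=-1159991965/16777216
(2,3): OLD=23608077689/268435456 → NEW=0, ERR=23608077689/268435456
(2,4): OLD=705091043343/4294967296 → NEW=255, ERR=-390125617137/4294967296
(3,0): OLD=2896201987/16777216 → NEW=255, ERR=-1381988093/16777216
(3,1): OLD=18567054791/134217728 → NEW=255, ERR=-15658465849/134217728
(3,2): OLD=420633471293/4294967296 → NEW=0, ERR=420633471293/4294967296
(3,3): OLD=1872417161013/8589934592 → NEW=255, ERR=-318016159947/8589934592
(3,4): OLD=16480882797097/137438953472 → NEW=0, ERR=16480882797097/137438953472
(4,0): OLD=198392789453/2147483648 → NEW=0, ERR=198392789453/2147483648
(4,1): OLD=9014276326477/68719476736 → NEW=255, ERR=-8509190241203/68719476736
(4,2): OLD=118965521316899/1099511627776 → NEW=0, ERR=118965521316899/1099511627776
(4,3): OLD=3085184313563725/17592186044416 → NEW=255, ERR=-1400823127762355/17592186044416
(4,4): OLD=33023278275380891/281474976710656 → NEW=0, ERR=33023278275380891/281474976710656
Output grid:
  Row 0: .#.##  (2 black, running=2)
  Row 1: ###.#  (1 black, running=3)
  Row 2: ..#.#  (3 black, running=6)
  Row 3: ##.#.  (2 black, running=8)
  Row 4: .#.#.  (3 black, running=11)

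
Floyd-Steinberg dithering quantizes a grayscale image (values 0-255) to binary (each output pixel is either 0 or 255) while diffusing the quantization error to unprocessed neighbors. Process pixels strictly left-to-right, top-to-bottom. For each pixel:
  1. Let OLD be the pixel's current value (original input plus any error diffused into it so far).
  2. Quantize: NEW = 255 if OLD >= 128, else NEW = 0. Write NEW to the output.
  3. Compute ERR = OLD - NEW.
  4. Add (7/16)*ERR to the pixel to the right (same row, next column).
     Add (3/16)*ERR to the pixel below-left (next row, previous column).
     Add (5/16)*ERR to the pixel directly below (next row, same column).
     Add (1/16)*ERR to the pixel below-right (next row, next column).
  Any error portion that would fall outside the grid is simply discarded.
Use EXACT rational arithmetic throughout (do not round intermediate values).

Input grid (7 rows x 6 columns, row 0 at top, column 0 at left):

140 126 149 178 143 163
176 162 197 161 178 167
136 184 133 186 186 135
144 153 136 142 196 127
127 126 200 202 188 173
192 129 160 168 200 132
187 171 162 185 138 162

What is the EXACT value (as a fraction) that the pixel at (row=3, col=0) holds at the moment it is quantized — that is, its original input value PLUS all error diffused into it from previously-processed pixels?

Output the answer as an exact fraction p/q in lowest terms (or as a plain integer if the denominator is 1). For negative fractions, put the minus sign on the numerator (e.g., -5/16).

Answer: 3107333549/16777216

Derivation:
(0,0): OLD=140 → NEW=255, ERR=-115
(0,1): OLD=1211/16 → NEW=0, ERR=1211/16
(0,2): OLD=46621/256 → NEW=255, ERR=-18659/256
(0,3): OLD=598475/4096 → NEW=255, ERR=-446005/4096
(0,4): OLD=6249613/65536 → NEW=0, ERR=6249613/65536
(0,5): OLD=214665179/1048576 → NEW=255, ERR=-52721701/1048576
(1,0): OLD=39489/256 → NEW=255, ERR=-25791/256
(1,1): OLD=247239/2048 → NEW=0, ERR=247239/2048
(1,2): OLD=13851219/65536 → NEW=255, ERR=-2860461/65536
(1,3): OLD=31772311/262144 → NEW=0, ERR=31772311/262144
(1,4): OLD=4103595813/16777216 → NEW=255, ERR=-174594267/16777216
(1,5): OLD=40988726131/268435456 → NEW=255, ERR=-27462315149/268435456
(2,0): OLD=4166525/32768 → NEW=0, ERR=4166525/32768
(2,1): OLD=275643695/1048576 → NEW=255, ERR=8256815/1048576
(2,2): OLD=2568184653/16777216 → NEW=255, ERR=-1710005427/16777216
(2,3): OLD=23435017765/134217728 → NEW=255, ERR=-10790502875/134217728
(2,4): OLD=583977236463/4294967296 → NEW=255, ERR=-511239424017/4294967296
(2,5): OLD=3456772046969/68719476736 → NEW=0, ERR=3456772046969/68719476736
(3,0): OLD=3107333549/16777216 → NEW=255, ERR=-1170856531/16777216
Target (3,0): original=144, with diffused error = 3107333549/16777216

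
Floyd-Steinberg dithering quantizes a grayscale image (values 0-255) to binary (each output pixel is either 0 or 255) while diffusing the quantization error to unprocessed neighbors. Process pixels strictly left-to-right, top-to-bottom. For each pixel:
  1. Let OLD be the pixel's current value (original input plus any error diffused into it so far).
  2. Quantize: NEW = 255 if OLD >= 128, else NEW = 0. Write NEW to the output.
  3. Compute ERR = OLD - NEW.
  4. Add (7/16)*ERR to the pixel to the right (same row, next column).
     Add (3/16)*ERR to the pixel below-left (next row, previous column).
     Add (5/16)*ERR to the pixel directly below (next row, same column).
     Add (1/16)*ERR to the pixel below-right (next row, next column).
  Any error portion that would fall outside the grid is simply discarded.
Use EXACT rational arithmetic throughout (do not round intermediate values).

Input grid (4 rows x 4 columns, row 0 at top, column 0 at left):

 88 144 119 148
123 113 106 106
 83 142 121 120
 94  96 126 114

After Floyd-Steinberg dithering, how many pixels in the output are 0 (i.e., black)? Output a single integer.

Answer: 9

Derivation:
(0,0): OLD=88 → NEW=0, ERR=88
(0,1): OLD=365/2 → NEW=255, ERR=-145/2
(0,2): OLD=2793/32 → NEW=0, ERR=2793/32
(0,3): OLD=95327/512 → NEW=255, ERR=-35233/512
(1,0): OLD=4381/32 → NEW=255, ERR=-3779/32
(1,1): OLD=15499/256 → NEW=0, ERR=15499/256
(1,2): OLD=1165959/8192 → NEW=255, ERR=-923001/8192
(1,3): OLD=5328993/131072 → NEW=0, ERR=5328993/131072
(2,0): OLD=235305/4096 → NEW=0, ERR=235305/4096
(2,1): OLD=20649907/131072 → NEW=255, ERR=-12773453/131072
(2,2): OLD=14302951/262144 → NEW=0, ERR=14302951/262144
(2,3): OLD=627191035/4194304 → NEW=255, ERR=-442356485/4194304
(3,0): OLD=196460729/2097152 → NEW=0, ERR=196460729/2097152
(3,1): OLD=4038321319/33554432 → NEW=0, ERR=4038321319/33554432
(3,2): OLD=91181313177/536870912 → NEW=255, ERR=-45720769383/536870912
(3,3): OLD=405391451055/8589934592 → NEW=0, ERR=405391451055/8589934592
Output grid:
  Row 0: .#.#  (2 black, running=2)
  Row 1: #.#.  (2 black, running=4)
  Row 2: .#.#  (2 black, running=6)
  Row 3: ..#.  (3 black, running=9)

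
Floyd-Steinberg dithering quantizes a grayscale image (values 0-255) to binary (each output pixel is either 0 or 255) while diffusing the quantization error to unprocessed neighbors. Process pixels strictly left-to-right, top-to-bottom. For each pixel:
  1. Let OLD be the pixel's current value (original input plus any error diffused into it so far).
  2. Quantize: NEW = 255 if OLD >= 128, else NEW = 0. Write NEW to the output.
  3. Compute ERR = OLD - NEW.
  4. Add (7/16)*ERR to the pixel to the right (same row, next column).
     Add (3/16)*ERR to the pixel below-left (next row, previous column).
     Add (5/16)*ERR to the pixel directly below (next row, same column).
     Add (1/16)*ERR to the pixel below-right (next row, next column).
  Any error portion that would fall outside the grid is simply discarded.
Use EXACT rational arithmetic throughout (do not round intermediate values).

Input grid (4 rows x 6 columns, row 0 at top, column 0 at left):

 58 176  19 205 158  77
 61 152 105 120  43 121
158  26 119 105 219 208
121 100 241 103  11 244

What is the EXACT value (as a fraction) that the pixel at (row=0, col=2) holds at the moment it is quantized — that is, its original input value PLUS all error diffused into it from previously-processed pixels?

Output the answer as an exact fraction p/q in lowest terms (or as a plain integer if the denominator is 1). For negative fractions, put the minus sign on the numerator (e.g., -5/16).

(0,0): OLD=58 → NEW=0, ERR=58
(0,1): OLD=1611/8 → NEW=255, ERR=-429/8
(0,2): OLD=-571/128 → NEW=0, ERR=-571/128
Target (0,2): original=19, with diffused error = -571/128

Answer: -571/128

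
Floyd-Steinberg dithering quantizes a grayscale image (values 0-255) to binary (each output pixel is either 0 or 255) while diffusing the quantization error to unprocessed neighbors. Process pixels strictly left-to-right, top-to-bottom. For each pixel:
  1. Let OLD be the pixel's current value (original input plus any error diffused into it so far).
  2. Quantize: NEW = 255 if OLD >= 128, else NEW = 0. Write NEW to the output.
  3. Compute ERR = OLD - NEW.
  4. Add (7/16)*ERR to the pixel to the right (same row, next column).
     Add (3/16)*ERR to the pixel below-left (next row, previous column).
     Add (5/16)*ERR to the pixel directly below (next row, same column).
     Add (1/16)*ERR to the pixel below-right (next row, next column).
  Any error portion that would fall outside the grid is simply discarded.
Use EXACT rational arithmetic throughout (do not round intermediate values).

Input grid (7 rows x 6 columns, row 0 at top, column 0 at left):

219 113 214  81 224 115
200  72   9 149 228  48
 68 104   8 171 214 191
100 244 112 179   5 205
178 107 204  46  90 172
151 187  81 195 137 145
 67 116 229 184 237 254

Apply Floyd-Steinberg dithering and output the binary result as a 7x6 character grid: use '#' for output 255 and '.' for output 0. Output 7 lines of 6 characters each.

Answer: #.#.#.
#..##.
.#.###
.#.#.#
#.#..#
##.#.#
..####

Derivation:
(0,0): OLD=219 → NEW=255, ERR=-36
(0,1): OLD=389/4 → NEW=0, ERR=389/4
(0,2): OLD=16419/64 → NEW=255, ERR=99/64
(0,3): OLD=83637/1024 → NEW=0, ERR=83637/1024
(0,4): OLD=4255475/16384 → NEW=255, ERR=77555/16384
(0,5): OLD=30689445/262144 → NEW=0, ERR=30689445/262144
(1,0): OLD=13247/64 → NEW=255, ERR=-3073/64
(1,1): OLD=40665/512 → NEW=0, ERR=40665/512
(1,2): OLD=1075181/16384 → NEW=0, ERR=1075181/16384
(1,3): OLD=13383673/65536 → NEW=255, ERR=-3328007/65536
(1,4): OLD=982800923/4194304 → NEW=255, ERR=-86746597/4194304
(1,5): OLD=5089008973/67108864 → NEW=0, ERR=5089008973/67108864
(2,0): OLD=556131/8192 → NEW=0, ERR=556131/8192
(2,1): OLD=43994065/262144 → NEW=255, ERR=-22852655/262144
(2,2): OLD=-59515277/4194304 → NEW=0, ERR=-59515277/4194304
(2,3): OLD=5004526555/33554432 → NEW=255, ERR=-3551853605/33554432
(2,4): OLD=184974219857/1073741824 → NEW=255, ERR=-88829945263/1073741824
(2,5): OLD=3044458986311/17179869184 → NEW=255, ERR=-1336407655609/17179869184
(3,0): OLD=439853395/4194304 → NEW=0, ERR=439853395/4194304
(3,1): OLD=8865758711/33554432 → NEW=255, ERR=309378551/33554432
(3,2): OLD=23166940133/268435456 → NEW=0, ERR=23166940133/268435456
(3,3): OLD=2873848584159/17179869184 → NEW=255, ERR=-1507018057761/17179869184
(3,4): OLD=-11054452251617/137438953472 → NEW=0, ERR=-11054452251617/137438953472
(3,5): OLD=308592062408817/2199023255552 → NEW=255, ERR=-252158867756943/2199023255552
(4,0): OLD=114085293789/536870912 → NEW=255, ERR=-22816788771/536870912
(4,1): OLD=979458639385/8589934592 → NEW=0, ERR=979458639385/8589934592
(4,2): OLD=72838282455355/274877906944 → NEW=255, ERR=2744416184635/274877906944
(4,3): OLD=58355841368839/4398046511104 → NEW=0, ERR=58355841368839/4398046511104
(4,4): OLD=3074215675984439/70368744177664 → NEW=0, ERR=3074215675984439/70368744177664
(4,5): OLD=169168995314883617/1125899906842624 → NEW=255, ERR=-117935480929985503/1125899906842624
(5,0): OLD=21866314790747/137438953472 → NEW=255, ERR=-13180618344613/137438953472
(5,1): OLD=791170475756619/4398046511104 → NEW=255, ERR=-330331384574901/4398046511104
(5,2): OLD=2141826114304457/35184372088832 → NEW=0, ERR=2141826114304457/35184372088832
(5,3): OLD=264129732315301075/1125899906842624 → NEW=255, ERR=-22974743929568045/1125899906842624
(5,4): OLD=276777411871409611/2251799813685248 → NEW=0, ERR=276777411871409611/2251799813685248
(5,5): OLD=6080637543181289655/36028797018963968 → NEW=255, ERR=-3106705696654522185/36028797018963968
(6,0): OLD=1614812771040705/70368744177664 → NEW=0, ERR=1614812771040705/70368744177664
(6,1): OLD=121584047918422125/1125899906842624 → NEW=0, ERR=121584047918422125/1125899906842624
(6,2): OLD=1291397176537290885/4503599627370496 → NEW=255, ERR=142979271557814405/4503599627370496
(6,3): OLD=15734775539151508321/72057594037927936 → NEW=255, ERR=-2639910940520115359/72057594037927936
(6,4): OLD=278936788116187975569/1152921504606846976 → NEW=255, ERR=-15058195558558003311/1152921504606846976
(6,5): OLD=4224702749225758258519/18446744073709551616 → NEW=255, ERR=-479216989570177403561/18446744073709551616
Row 0: #.#.#.
Row 1: #..##.
Row 2: .#.###
Row 3: .#.#.#
Row 4: #.#..#
Row 5: ##.#.#
Row 6: ..####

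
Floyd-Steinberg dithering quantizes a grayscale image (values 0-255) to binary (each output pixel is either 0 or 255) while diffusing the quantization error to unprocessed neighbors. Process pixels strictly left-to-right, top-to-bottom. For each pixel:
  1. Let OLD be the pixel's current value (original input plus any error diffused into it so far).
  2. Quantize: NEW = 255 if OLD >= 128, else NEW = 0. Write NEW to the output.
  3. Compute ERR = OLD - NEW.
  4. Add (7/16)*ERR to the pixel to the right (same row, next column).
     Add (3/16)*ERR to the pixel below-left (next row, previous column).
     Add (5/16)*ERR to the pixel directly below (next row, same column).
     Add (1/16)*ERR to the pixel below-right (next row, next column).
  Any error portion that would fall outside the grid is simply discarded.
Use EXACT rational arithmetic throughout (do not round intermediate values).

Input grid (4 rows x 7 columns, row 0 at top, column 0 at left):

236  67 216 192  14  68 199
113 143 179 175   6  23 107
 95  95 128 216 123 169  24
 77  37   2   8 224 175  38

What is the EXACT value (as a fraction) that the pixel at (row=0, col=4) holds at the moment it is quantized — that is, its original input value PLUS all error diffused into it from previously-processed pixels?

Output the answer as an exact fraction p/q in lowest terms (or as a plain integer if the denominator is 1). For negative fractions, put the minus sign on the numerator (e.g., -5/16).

Answer: -1055971/65536

Derivation:
(0,0): OLD=236 → NEW=255, ERR=-19
(0,1): OLD=939/16 → NEW=0, ERR=939/16
(0,2): OLD=61869/256 → NEW=255, ERR=-3411/256
(0,3): OLD=762555/4096 → NEW=255, ERR=-281925/4096
(0,4): OLD=-1055971/65536 → NEW=0, ERR=-1055971/65536
Target (0,4): original=14, with diffused error = -1055971/65536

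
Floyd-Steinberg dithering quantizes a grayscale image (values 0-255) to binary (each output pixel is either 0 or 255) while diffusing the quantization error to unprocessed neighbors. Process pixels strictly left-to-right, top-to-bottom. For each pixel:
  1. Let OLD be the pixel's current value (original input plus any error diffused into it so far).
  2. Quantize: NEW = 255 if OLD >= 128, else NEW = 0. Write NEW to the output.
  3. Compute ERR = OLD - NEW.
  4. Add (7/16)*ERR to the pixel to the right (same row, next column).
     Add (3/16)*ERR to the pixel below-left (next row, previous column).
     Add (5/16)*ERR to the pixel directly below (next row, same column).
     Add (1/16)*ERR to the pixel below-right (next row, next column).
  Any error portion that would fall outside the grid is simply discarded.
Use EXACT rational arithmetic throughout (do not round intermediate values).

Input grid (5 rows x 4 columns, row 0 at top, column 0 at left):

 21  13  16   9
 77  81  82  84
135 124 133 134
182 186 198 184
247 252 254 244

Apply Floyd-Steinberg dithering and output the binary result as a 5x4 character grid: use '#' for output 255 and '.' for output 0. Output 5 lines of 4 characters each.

(0,0): OLD=21 → NEW=0, ERR=21
(0,1): OLD=355/16 → NEW=0, ERR=355/16
(0,2): OLD=6581/256 → NEW=0, ERR=6581/256
(0,3): OLD=82931/4096 → NEW=0, ERR=82931/4096
(1,0): OLD=22457/256 → NEW=0, ERR=22457/256
(1,1): OLD=271247/2048 → NEW=255, ERR=-250993/2048
(1,2): OLD=2726203/65536 → NEW=0, ERR=2726203/65536
(1,3): OLD=115483021/1048576 → NEW=0, ERR=115483021/1048576
(2,0): OLD=4568981/32768 → NEW=255, ERR=-3786859/32768
(2,1): OLD=50776119/1048576 → NEW=0, ERR=50776119/1048576
(2,2): OLD=377854931/2097152 → NEW=255, ERR=-156918829/2097152
(2,3): OLD=4639930791/33554432 → NEW=255, ERR=-3916449369/33554432
(3,0): OLD=2599884229/16777216 → NEW=255, ERR=-1678305851/16777216
(3,1): OLD=36538019675/268435456 → NEW=255, ERR=-31913021605/268435456
(3,2): OLD=445588224421/4294967296 → NEW=0, ERR=445588224421/4294967296
(3,3): OLD=12935603932419/68719476736 → NEW=255, ERR=-4587862635261/68719476736
(4,0): OLD=830853389217/4294967296 → NEW=255, ERR=-264363271263/4294967296
(4,1): OLD=6910420942819/34359738368 → NEW=255, ERR=-1851312341021/34359738368
(4,2): OLD=267071317197827/1099511627776 → NEW=255, ERR=-13304147885053/1099511627776
(4,3): OLD=3946405934273029/17592186044416 → NEW=255, ERR=-539601507053051/17592186044416
Row 0: ....
Row 1: .#..
Row 2: #.##
Row 3: ##.#
Row 4: ####

Answer: ....
.#..
#.##
##.#
####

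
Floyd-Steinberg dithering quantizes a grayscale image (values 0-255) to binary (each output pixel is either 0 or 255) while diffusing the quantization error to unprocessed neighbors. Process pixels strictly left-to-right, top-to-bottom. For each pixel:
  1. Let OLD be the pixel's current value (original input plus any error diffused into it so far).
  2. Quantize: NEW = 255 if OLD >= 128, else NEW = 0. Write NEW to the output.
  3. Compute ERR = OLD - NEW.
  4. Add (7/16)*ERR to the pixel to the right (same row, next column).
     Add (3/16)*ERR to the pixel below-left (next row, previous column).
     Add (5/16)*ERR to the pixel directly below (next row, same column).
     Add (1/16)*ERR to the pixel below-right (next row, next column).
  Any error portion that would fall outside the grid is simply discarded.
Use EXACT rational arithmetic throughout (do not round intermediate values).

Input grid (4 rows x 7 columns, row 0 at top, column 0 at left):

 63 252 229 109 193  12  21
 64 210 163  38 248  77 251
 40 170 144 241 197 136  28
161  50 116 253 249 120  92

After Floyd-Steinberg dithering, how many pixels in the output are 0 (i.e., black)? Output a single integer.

(0,0): OLD=63 → NEW=0, ERR=63
(0,1): OLD=4473/16 → NEW=255, ERR=393/16
(0,2): OLD=61375/256 → NEW=255, ERR=-3905/256
(0,3): OLD=419129/4096 → NEW=0, ERR=419129/4096
(0,4): OLD=15582351/65536 → NEW=255, ERR=-1129329/65536
(0,5): OLD=4677609/1048576 → NEW=0, ERR=4677609/1048576
(0,6): OLD=385064799/16777216 → NEW=0, ERR=385064799/16777216
(1,0): OLD=22603/256 → NEW=0, ERR=22603/256
(1,1): OLD=527117/2048 → NEW=255, ERR=4877/2048
(1,2): OLD=11796241/65536 → NEW=255, ERR=-4915439/65536
(1,3): OLD=8645117/262144 → NEW=0, ERR=8645117/262144
(1,4): OLD=4433796375/16777216 → NEW=255, ERR=155606295/16777216
(1,5): OLD=11499534535/134217728 → NEW=0, ERR=11499534535/134217728
(1,6): OLD=635516463305/2147483648 → NEW=255, ERR=87908133065/2147483648
(2,0): OLD=2229471/32768 → NEW=0, ERR=2229471/32768
(2,1): OLD=201290885/1048576 → NEW=255, ERR=-66095995/1048576
(2,2): OLD=1666250447/16777216 → NEW=0, ERR=1666250447/16777216
(2,3): OLD=39165800983/134217728 → NEW=255, ERR=4940280343/134217728
(2,4): OLD=251392698183/1073741824 → NEW=255, ERR=-22411466937/1073741824
(2,5): OLD=5562768648685/34359738368 → NEW=255, ERR=-3198964635155/34359738368
(2,6): OLD=2976941828939/549755813888 → NEW=0, ERR=2976941828939/549755813888
(3,0): OLD=2859559151/16777216 → NEW=255, ERR=-1418630929/16777216
(3,1): OLD=2171958595/134217728 → NEW=0, ERR=2171958595/134217728
(3,2): OLD=168661192441/1073741824 → NEW=255, ERR=-105142972679/1073741824
(3,3): OLD=961880734079/4294967296 → NEW=255, ERR=-133335926401/4294967296
(3,4): OLD=117504368932079/549755813888 → NEW=255, ERR=-22683363609361/549755813888
(3,5): OLD=319143300501053/4398046511104 → NEW=0, ERR=319143300501053/4398046511104
(3,6): OLD=8417537767710179/70368744177664 → NEW=0, ERR=8417537767710179/70368744177664
Output grid:
  Row 0: .##.#..  (4 black, running=4)
  Row 1: .##.#.#  (3 black, running=7)
  Row 2: .#.###.  (3 black, running=10)
  Row 3: #.###..  (3 black, running=13)

Answer: 13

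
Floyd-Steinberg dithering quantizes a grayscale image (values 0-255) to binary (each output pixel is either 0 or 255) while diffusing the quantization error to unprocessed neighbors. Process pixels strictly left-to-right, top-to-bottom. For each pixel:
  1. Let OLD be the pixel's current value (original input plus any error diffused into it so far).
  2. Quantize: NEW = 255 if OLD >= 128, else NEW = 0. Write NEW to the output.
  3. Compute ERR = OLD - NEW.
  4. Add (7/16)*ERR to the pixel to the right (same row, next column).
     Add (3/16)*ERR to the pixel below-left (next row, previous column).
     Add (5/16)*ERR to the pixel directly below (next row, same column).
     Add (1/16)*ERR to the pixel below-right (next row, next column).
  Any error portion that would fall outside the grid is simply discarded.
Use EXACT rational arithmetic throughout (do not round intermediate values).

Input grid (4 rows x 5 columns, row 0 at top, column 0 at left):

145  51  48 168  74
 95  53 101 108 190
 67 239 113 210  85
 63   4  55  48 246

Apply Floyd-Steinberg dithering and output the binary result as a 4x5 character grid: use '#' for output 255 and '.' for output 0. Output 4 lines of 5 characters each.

(0,0): OLD=145 → NEW=255, ERR=-110
(0,1): OLD=23/8 → NEW=0, ERR=23/8
(0,2): OLD=6305/128 → NEW=0, ERR=6305/128
(0,3): OLD=388199/2048 → NEW=255, ERR=-134041/2048
(0,4): OLD=1486545/32768 → NEW=0, ERR=1486545/32768
(1,0): OLD=7829/128 → NEW=0, ERR=7829/128
(1,1): OLD=85011/1024 → NEW=0, ERR=85011/1024
(1,2): OLD=4607887/32768 → NEW=255, ERR=-3747953/32768
(1,3): OLD=6434467/131072 → NEW=0, ERR=6434467/131072
(1,4): OLD=464652425/2097152 → NEW=255, ERR=-70121335/2097152
(2,0): OLD=1665921/16384 → NEW=0, ERR=1665921/16384
(2,1): OLD=152989851/524288 → NEW=255, ERR=19296411/524288
(2,2): OLD=903890577/8388608 → NEW=0, ERR=903890577/8388608
(2,3): OLD=34771054371/134217728 → NEW=255, ERR=545533731/134217728
(2,4): OLD=170504913205/2147483648 → NEW=0, ERR=170504913205/2147483648
(3,0): OLD=852918897/8388608 → NEW=0, ERR=852918897/8388608
(3,1): OLD=5807819677/67108864 → NEW=0, ERR=5807819677/67108864
(3,2): OLD=278308804687/2147483648 → NEW=255, ERR=-269299525553/2147483648
(3,3): OLD=68840523575/4294967296 → NEW=0, ERR=68840523575/4294967296
(3,4): OLD=19109381153523/68719476736 → NEW=255, ERR=1585914585843/68719476736
Row 0: #..#.
Row 1: ..#.#
Row 2: .#.#.
Row 3: ..#.#

Answer: #..#.
..#.#
.#.#.
..#.#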